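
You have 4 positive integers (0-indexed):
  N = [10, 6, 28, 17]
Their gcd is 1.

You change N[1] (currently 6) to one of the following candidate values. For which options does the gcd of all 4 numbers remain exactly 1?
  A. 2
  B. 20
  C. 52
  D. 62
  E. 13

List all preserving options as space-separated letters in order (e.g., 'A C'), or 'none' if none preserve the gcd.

Answer: A B C D E

Derivation:
Old gcd = 1; gcd of others (without N[1]) = 1
New gcd for candidate v: gcd(1, v). Preserves old gcd iff gcd(1, v) = 1.
  Option A: v=2, gcd(1,2)=1 -> preserves
  Option B: v=20, gcd(1,20)=1 -> preserves
  Option C: v=52, gcd(1,52)=1 -> preserves
  Option D: v=62, gcd(1,62)=1 -> preserves
  Option E: v=13, gcd(1,13)=1 -> preserves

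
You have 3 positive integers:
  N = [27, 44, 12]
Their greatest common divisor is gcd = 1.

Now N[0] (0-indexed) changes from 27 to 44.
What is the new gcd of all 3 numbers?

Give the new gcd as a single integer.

Answer: 4

Derivation:
Numbers: [27, 44, 12], gcd = 1
Change: index 0, 27 -> 44
gcd of the OTHER numbers (without index 0): gcd([44, 12]) = 4
New gcd = gcd(g_others, new_val) = gcd(4, 44) = 4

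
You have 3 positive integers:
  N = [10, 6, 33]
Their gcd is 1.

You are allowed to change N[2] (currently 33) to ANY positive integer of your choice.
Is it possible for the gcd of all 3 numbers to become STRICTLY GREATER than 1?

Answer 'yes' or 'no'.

Answer: yes

Derivation:
Current gcd = 1
gcd of all OTHER numbers (without N[2]=33): gcd([10, 6]) = 2
The new gcd after any change is gcd(2, new_value).
This can be at most 2.
Since 2 > old gcd 1, the gcd CAN increase (e.g., set N[2] = 2).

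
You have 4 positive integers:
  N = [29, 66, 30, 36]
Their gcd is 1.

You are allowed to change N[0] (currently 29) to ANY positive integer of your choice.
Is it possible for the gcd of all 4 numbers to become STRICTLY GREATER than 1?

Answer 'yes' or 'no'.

Answer: yes

Derivation:
Current gcd = 1
gcd of all OTHER numbers (without N[0]=29): gcd([66, 30, 36]) = 6
The new gcd after any change is gcd(6, new_value).
This can be at most 6.
Since 6 > old gcd 1, the gcd CAN increase (e.g., set N[0] = 6).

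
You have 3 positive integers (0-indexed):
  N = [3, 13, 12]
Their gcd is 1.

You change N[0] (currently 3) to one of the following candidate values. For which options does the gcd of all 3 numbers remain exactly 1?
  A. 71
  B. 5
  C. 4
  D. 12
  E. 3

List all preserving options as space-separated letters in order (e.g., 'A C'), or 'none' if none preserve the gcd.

Answer: A B C D E

Derivation:
Old gcd = 1; gcd of others (without N[0]) = 1
New gcd for candidate v: gcd(1, v). Preserves old gcd iff gcd(1, v) = 1.
  Option A: v=71, gcd(1,71)=1 -> preserves
  Option B: v=5, gcd(1,5)=1 -> preserves
  Option C: v=4, gcd(1,4)=1 -> preserves
  Option D: v=12, gcd(1,12)=1 -> preserves
  Option E: v=3, gcd(1,3)=1 -> preserves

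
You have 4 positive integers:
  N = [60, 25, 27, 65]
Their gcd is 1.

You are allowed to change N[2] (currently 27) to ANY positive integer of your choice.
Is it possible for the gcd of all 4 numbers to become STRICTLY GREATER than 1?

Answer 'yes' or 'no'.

Current gcd = 1
gcd of all OTHER numbers (without N[2]=27): gcd([60, 25, 65]) = 5
The new gcd after any change is gcd(5, new_value).
This can be at most 5.
Since 5 > old gcd 1, the gcd CAN increase (e.g., set N[2] = 5).

Answer: yes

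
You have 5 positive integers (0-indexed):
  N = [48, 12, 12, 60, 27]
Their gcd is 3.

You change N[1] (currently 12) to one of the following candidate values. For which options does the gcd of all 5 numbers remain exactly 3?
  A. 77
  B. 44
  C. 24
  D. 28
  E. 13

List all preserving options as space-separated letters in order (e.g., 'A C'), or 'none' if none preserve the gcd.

Old gcd = 3; gcd of others (without N[1]) = 3
New gcd for candidate v: gcd(3, v). Preserves old gcd iff gcd(3, v) = 3.
  Option A: v=77, gcd(3,77)=1 -> changes
  Option B: v=44, gcd(3,44)=1 -> changes
  Option C: v=24, gcd(3,24)=3 -> preserves
  Option D: v=28, gcd(3,28)=1 -> changes
  Option E: v=13, gcd(3,13)=1 -> changes

Answer: C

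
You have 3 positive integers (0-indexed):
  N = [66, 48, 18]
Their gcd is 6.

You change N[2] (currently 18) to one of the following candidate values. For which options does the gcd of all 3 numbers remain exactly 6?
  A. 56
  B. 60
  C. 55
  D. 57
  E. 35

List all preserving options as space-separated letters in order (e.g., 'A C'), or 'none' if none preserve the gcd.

Old gcd = 6; gcd of others (without N[2]) = 6
New gcd for candidate v: gcd(6, v). Preserves old gcd iff gcd(6, v) = 6.
  Option A: v=56, gcd(6,56)=2 -> changes
  Option B: v=60, gcd(6,60)=6 -> preserves
  Option C: v=55, gcd(6,55)=1 -> changes
  Option D: v=57, gcd(6,57)=3 -> changes
  Option E: v=35, gcd(6,35)=1 -> changes

Answer: B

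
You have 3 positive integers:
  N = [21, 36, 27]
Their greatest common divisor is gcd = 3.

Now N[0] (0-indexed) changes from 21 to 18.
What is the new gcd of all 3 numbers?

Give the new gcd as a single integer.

Answer: 9

Derivation:
Numbers: [21, 36, 27], gcd = 3
Change: index 0, 21 -> 18
gcd of the OTHER numbers (without index 0): gcd([36, 27]) = 9
New gcd = gcd(g_others, new_val) = gcd(9, 18) = 9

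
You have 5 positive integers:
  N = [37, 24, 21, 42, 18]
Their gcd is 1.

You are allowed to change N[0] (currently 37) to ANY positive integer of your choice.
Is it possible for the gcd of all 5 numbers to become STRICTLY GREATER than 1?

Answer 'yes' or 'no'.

Current gcd = 1
gcd of all OTHER numbers (without N[0]=37): gcd([24, 21, 42, 18]) = 3
The new gcd after any change is gcd(3, new_value).
This can be at most 3.
Since 3 > old gcd 1, the gcd CAN increase (e.g., set N[0] = 3).

Answer: yes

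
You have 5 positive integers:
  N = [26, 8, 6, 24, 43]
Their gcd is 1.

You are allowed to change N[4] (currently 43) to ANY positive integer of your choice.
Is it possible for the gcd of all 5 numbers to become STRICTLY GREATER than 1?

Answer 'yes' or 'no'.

Answer: yes

Derivation:
Current gcd = 1
gcd of all OTHER numbers (without N[4]=43): gcd([26, 8, 6, 24]) = 2
The new gcd after any change is gcd(2, new_value).
This can be at most 2.
Since 2 > old gcd 1, the gcd CAN increase (e.g., set N[4] = 2).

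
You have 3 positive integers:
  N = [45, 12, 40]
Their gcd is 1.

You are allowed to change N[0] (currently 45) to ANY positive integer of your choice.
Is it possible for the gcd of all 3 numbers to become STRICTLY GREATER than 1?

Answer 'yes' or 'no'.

Current gcd = 1
gcd of all OTHER numbers (without N[0]=45): gcd([12, 40]) = 4
The new gcd after any change is gcd(4, new_value).
This can be at most 4.
Since 4 > old gcd 1, the gcd CAN increase (e.g., set N[0] = 4).

Answer: yes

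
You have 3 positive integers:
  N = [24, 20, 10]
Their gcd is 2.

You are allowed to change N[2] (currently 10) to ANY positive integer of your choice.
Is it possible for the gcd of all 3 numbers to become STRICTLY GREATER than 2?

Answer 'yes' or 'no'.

Current gcd = 2
gcd of all OTHER numbers (without N[2]=10): gcd([24, 20]) = 4
The new gcd after any change is gcd(4, new_value).
This can be at most 4.
Since 4 > old gcd 2, the gcd CAN increase (e.g., set N[2] = 4).

Answer: yes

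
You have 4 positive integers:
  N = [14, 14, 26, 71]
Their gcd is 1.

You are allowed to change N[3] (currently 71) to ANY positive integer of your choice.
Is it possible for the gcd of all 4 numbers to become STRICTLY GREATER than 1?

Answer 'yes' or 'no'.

Current gcd = 1
gcd of all OTHER numbers (without N[3]=71): gcd([14, 14, 26]) = 2
The new gcd after any change is gcd(2, new_value).
This can be at most 2.
Since 2 > old gcd 1, the gcd CAN increase (e.g., set N[3] = 2).

Answer: yes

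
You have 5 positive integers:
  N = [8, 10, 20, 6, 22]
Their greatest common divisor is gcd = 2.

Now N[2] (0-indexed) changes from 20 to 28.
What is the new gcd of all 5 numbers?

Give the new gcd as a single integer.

Numbers: [8, 10, 20, 6, 22], gcd = 2
Change: index 2, 20 -> 28
gcd of the OTHER numbers (without index 2): gcd([8, 10, 6, 22]) = 2
New gcd = gcd(g_others, new_val) = gcd(2, 28) = 2

Answer: 2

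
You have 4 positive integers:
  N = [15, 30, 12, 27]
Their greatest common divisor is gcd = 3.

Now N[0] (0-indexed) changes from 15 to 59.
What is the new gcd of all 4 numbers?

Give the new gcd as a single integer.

Numbers: [15, 30, 12, 27], gcd = 3
Change: index 0, 15 -> 59
gcd of the OTHER numbers (without index 0): gcd([30, 12, 27]) = 3
New gcd = gcd(g_others, new_val) = gcd(3, 59) = 1

Answer: 1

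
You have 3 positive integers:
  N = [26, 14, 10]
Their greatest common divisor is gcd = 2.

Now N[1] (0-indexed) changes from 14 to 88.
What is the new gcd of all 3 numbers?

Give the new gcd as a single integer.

Answer: 2

Derivation:
Numbers: [26, 14, 10], gcd = 2
Change: index 1, 14 -> 88
gcd of the OTHER numbers (without index 1): gcd([26, 10]) = 2
New gcd = gcd(g_others, new_val) = gcd(2, 88) = 2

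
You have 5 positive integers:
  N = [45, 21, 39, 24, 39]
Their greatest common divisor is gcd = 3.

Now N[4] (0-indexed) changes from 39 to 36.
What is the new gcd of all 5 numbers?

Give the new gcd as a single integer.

Numbers: [45, 21, 39, 24, 39], gcd = 3
Change: index 4, 39 -> 36
gcd of the OTHER numbers (without index 4): gcd([45, 21, 39, 24]) = 3
New gcd = gcd(g_others, new_val) = gcd(3, 36) = 3

Answer: 3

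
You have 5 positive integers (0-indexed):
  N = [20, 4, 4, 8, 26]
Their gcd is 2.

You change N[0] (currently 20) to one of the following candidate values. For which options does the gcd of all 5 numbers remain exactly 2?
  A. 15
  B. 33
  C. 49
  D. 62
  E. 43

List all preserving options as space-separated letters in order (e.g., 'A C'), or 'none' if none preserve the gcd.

Answer: D

Derivation:
Old gcd = 2; gcd of others (without N[0]) = 2
New gcd for candidate v: gcd(2, v). Preserves old gcd iff gcd(2, v) = 2.
  Option A: v=15, gcd(2,15)=1 -> changes
  Option B: v=33, gcd(2,33)=1 -> changes
  Option C: v=49, gcd(2,49)=1 -> changes
  Option D: v=62, gcd(2,62)=2 -> preserves
  Option E: v=43, gcd(2,43)=1 -> changes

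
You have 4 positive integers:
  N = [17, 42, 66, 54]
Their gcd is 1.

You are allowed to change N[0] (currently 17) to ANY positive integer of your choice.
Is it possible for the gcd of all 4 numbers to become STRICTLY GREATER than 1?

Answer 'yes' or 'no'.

Answer: yes

Derivation:
Current gcd = 1
gcd of all OTHER numbers (without N[0]=17): gcd([42, 66, 54]) = 6
The new gcd after any change is gcd(6, new_value).
This can be at most 6.
Since 6 > old gcd 1, the gcd CAN increase (e.g., set N[0] = 6).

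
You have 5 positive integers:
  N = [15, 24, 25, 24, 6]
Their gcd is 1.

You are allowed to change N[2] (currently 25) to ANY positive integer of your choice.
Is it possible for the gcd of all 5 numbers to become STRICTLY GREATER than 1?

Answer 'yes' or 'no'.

Current gcd = 1
gcd of all OTHER numbers (without N[2]=25): gcd([15, 24, 24, 6]) = 3
The new gcd after any change is gcd(3, new_value).
This can be at most 3.
Since 3 > old gcd 1, the gcd CAN increase (e.g., set N[2] = 3).

Answer: yes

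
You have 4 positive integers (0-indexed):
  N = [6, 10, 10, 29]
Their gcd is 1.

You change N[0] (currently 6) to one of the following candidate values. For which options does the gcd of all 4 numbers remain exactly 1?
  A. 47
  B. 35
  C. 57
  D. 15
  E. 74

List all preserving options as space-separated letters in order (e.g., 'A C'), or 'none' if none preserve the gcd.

Old gcd = 1; gcd of others (without N[0]) = 1
New gcd for candidate v: gcd(1, v). Preserves old gcd iff gcd(1, v) = 1.
  Option A: v=47, gcd(1,47)=1 -> preserves
  Option B: v=35, gcd(1,35)=1 -> preserves
  Option C: v=57, gcd(1,57)=1 -> preserves
  Option D: v=15, gcd(1,15)=1 -> preserves
  Option E: v=74, gcd(1,74)=1 -> preserves

Answer: A B C D E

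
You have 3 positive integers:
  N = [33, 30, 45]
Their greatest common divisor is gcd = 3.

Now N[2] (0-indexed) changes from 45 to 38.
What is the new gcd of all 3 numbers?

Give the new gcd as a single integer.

Answer: 1

Derivation:
Numbers: [33, 30, 45], gcd = 3
Change: index 2, 45 -> 38
gcd of the OTHER numbers (without index 2): gcd([33, 30]) = 3
New gcd = gcd(g_others, new_val) = gcd(3, 38) = 1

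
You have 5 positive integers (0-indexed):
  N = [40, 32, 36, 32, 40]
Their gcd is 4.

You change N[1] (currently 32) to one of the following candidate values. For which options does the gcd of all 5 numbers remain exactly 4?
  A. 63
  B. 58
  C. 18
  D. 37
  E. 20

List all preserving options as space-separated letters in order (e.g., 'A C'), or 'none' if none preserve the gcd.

Answer: E

Derivation:
Old gcd = 4; gcd of others (without N[1]) = 4
New gcd for candidate v: gcd(4, v). Preserves old gcd iff gcd(4, v) = 4.
  Option A: v=63, gcd(4,63)=1 -> changes
  Option B: v=58, gcd(4,58)=2 -> changes
  Option C: v=18, gcd(4,18)=2 -> changes
  Option D: v=37, gcd(4,37)=1 -> changes
  Option E: v=20, gcd(4,20)=4 -> preserves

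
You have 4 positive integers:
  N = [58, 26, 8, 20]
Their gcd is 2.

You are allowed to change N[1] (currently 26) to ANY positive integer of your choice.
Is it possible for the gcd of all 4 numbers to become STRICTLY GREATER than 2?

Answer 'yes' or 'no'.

Current gcd = 2
gcd of all OTHER numbers (without N[1]=26): gcd([58, 8, 20]) = 2
The new gcd after any change is gcd(2, new_value).
This can be at most 2.
Since 2 = old gcd 2, the gcd can only stay the same or decrease.

Answer: no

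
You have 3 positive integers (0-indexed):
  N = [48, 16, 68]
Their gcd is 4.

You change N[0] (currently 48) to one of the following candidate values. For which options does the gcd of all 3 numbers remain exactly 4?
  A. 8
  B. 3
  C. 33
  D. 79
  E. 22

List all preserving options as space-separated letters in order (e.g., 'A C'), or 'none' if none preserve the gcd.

Answer: A

Derivation:
Old gcd = 4; gcd of others (without N[0]) = 4
New gcd for candidate v: gcd(4, v). Preserves old gcd iff gcd(4, v) = 4.
  Option A: v=8, gcd(4,8)=4 -> preserves
  Option B: v=3, gcd(4,3)=1 -> changes
  Option C: v=33, gcd(4,33)=1 -> changes
  Option D: v=79, gcd(4,79)=1 -> changes
  Option E: v=22, gcd(4,22)=2 -> changes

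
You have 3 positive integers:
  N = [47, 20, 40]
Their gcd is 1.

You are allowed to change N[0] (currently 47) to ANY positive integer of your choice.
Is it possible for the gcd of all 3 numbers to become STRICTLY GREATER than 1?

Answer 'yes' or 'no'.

Answer: yes

Derivation:
Current gcd = 1
gcd of all OTHER numbers (without N[0]=47): gcd([20, 40]) = 20
The new gcd after any change is gcd(20, new_value).
This can be at most 20.
Since 20 > old gcd 1, the gcd CAN increase (e.g., set N[0] = 20).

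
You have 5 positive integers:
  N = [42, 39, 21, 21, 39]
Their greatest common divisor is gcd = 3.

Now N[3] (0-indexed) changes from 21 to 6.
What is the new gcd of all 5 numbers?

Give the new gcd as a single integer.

Answer: 3

Derivation:
Numbers: [42, 39, 21, 21, 39], gcd = 3
Change: index 3, 21 -> 6
gcd of the OTHER numbers (without index 3): gcd([42, 39, 21, 39]) = 3
New gcd = gcd(g_others, new_val) = gcd(3, 6) = 3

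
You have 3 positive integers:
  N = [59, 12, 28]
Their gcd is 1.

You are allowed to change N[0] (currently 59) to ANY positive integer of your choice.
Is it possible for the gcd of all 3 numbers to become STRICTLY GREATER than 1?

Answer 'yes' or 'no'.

Current gcd = 1
gcd of all OTHER numbers (without N[0]=59): gcd([12, 28]) = 4
The new gcd after any change is gcd(4, new_value).
This can be at most 4.
Since 4 > old gcd 1, the gcd CAN increase (e.g., set N[0] = 4).

Answer: yes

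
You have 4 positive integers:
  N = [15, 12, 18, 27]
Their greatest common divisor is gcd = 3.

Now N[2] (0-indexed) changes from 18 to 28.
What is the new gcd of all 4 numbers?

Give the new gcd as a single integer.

Numbers: [15, 12, 18, 27], gcd = 3
Change: index 2, 18 -> 28
gcd of the OTHER numbers (without index 2): gcd([15, 12, 27]) = 3
New gcd = gcd(g_others, new_val) = gcd(3, 28) = 1

Answer: 1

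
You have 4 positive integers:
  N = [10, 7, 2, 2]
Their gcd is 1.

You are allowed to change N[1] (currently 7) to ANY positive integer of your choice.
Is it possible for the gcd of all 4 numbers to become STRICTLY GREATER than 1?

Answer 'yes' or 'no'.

Current gcd = 1
gcd of all OTHER numbers (without N[1]=7): gcd([10, 2, 2]) = 2
The new gcd after any change is gcd(2, new_value).
This can be at most 2.
Since 2 > old gcd 1, the gcd CAN increase (e.g., set N[1] = 2).

Answer: yes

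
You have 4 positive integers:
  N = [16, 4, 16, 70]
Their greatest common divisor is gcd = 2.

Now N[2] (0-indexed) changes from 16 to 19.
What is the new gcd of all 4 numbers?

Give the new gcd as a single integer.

Answer: 1

Derivation:
Numbers: [16, 4, 16, 70], gcd = 2
Change: index 2, 16 -> 19
gcd of the OTHER numbers (without index 2): gcd([16, 4, 70]) = 2
New gcd = gcd(g_others, new_val) = gcd(2, 19) = 1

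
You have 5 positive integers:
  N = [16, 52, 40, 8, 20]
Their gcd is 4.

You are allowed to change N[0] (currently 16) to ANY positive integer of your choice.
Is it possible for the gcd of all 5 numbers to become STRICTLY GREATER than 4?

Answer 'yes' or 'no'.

Current gcd = 4
gcd of all OTHER numbers (without N[0]=16): gcd([52, 40, 8, 20]) = 4
The new gcd after any change is gcd(4, new_value).
This can be at most 4.
Since 4 = old gcd 4, the gcd can only stay the same or decrease.

Answer: no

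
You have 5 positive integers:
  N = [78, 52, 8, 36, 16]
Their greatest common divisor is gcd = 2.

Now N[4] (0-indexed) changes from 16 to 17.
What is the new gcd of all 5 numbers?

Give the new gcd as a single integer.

Answer: 1

Derivation:
Numbers: [78, 52, 8, 36, 16], gcd = 2
Change: index 4, 16 -> 17
gcd of the OTHER numbers (without index 4): gcd([78, 52, 8, 36]) = 2
New gcd = gcd(g_others, new_val) = gcd(2, 17) = 1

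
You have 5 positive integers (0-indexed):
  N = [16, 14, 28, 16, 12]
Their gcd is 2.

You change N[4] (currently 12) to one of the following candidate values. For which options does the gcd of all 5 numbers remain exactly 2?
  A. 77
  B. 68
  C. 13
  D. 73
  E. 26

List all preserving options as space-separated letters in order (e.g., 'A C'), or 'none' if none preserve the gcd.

Answer: B E

Derivation:
Old gcd = 2; gcd of others (without N[4]) = 2
New gcd for candidate v: gcd(2, v). Preserves old gcd iff gcd(2, v) = 2.
  Option A: v=77, gcd(2,77)=1 -> changes
  Option B: v=68, gcd(2,68)=2 -> preserves
  Option C: v=13, gcd(2,13)=1 -> changes
  Option D: v=73, gcd(2,73)=1 -> changes
  Option E: v=26, gcd(2,26)=2 -> preserves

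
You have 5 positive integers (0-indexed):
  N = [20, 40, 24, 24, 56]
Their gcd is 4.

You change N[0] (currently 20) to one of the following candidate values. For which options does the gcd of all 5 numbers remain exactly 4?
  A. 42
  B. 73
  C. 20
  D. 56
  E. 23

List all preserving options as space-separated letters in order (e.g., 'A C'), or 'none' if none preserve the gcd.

Answer: C

Derivation:
Old gcd = 4; gcd of others (without N[0]) = 8
New gcd for candidate v: gcd(8, v). Preserves old gcd iff gcd(8, v) = 4.
  Option A: v=42, gcd(8,42)=2 -> changes
  Option B: v=73, gcd(8,73)=1 -> changes
  Option C: v=20, gcd(8,20)=4 -> preserves
  Option D: v=56, gcd(8,56)=8 -> changes
  Option E: v=23, gcd(8,23)=1 -> changes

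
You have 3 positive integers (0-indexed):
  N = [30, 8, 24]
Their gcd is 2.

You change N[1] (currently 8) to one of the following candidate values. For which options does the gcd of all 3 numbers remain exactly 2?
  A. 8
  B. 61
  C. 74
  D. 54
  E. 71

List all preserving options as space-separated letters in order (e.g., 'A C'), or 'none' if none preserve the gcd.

Old gcd = 2; gcd of others (without N[1]) = 6
New gcd for candidate v: gcd(6, v). Preserves old gcd iff gcd(6, v) = 2.
  Option A: v=8, gcd(6,8)=2 -> preserves
  Option B: v=61, gcd(6,61)=1 -> changes
  Option C: v=74, gcd(6,74)=2 -> preserves
  Option D: v=54, gcd(6,54)=6 -> changes
  Option E: v=71, gcd(6,71)=1 -> changes

Answer: A C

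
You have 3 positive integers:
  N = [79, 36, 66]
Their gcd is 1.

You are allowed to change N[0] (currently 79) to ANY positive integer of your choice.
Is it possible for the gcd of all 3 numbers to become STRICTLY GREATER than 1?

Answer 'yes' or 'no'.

Current gcd = 1
gcd of all OTHER numbers (without N[0]=79): gcd([36, 66]) = 6
The new gcd after any change is gcd(6, new_value).
This can be at most 6.
Since 6 > old gcd 1, the gcd CAN increase (e.g., set N[0] = 6).

Answer: yes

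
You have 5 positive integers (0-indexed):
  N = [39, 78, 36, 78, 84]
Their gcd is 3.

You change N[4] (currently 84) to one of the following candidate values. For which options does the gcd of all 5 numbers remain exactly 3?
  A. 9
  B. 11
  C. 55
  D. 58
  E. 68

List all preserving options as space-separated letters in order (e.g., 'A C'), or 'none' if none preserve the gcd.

Old gcd = 3; gcd of others (without N[4]) = 3
New gcd for candidate v: gcd(3, v). Preserves old gcd iff gcd(3, v) = 3.
  Option A: v=9, gcd(3,9)=3 -> preserves
  Option B: v=11, gcd(3,11)=1 -> changes
  Option C: v=55, gcd(3,55)=1 -> changes
  Option D: v=58, gcd(3,58)=1 -> changes
  Option E: v=68, gcd(3,68)=1 -> changes

Answer: A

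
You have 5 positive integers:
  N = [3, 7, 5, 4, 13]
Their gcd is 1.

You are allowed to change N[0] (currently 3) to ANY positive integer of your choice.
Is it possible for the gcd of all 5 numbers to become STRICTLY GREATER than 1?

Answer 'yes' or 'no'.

Current gcd = 1
gcd of all OTHER numbers (without N[0]=3): gcd([7, 5, 4, 13]) = 1
The new gcd after any change is gcd(1, new_value).
This can be at most 1.
Since 1 = old gcd 1, the gcd can only stay the same or decrease.

Answer: no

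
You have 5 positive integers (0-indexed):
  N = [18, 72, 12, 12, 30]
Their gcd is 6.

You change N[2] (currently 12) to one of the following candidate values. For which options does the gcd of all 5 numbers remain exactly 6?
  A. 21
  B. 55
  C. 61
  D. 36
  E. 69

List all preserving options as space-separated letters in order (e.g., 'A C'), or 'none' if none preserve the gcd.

Old gcd = 6; gcd of others (without N[2]) = 6
New gcd for candidate v: gcd(6, v). Preserves old gcd iff gcd(6, v) = 6.
  Option A: v=21, gcd(6,21)=3 -> changes
  Option B: v=55, gcd(6,55)=1 -> changes
  Option C: v=61, gcd(6,61)=1 -> changes
  Option D: v=36, gcd(6,36)=6 -> preserves
  Option E: v=69, gcd(6,69)=3 -> changes

Answer: D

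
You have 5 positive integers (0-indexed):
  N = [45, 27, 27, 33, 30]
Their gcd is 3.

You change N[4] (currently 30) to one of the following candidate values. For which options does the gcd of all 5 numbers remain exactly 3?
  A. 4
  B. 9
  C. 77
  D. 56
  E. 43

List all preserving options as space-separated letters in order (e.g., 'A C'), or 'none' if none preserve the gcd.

Old gcd = 3; gcd of others (without N[4]) = 3
New gcd for candidate v: gcd(3, v). Preserves old gcd iff gcd(3, v) = 3.
  Option A: v=4, gcd(3,4)=1 -> changes
  Option B: v=9, gcd(3,9)=3 -> preserves
  Option C: v=77, gcd(3,77)=1 -> changes
  Option D: v=56, gcd(3,56)=1 -> changes
  Option E: v=43, gcd(3,43)=1 -> changes

Answer: B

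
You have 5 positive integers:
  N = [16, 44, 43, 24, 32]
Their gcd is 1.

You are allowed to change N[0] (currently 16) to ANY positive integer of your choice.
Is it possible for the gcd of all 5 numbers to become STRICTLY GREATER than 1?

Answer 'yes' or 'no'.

Answer: no

Derivation:
Current gcd = 1
gcd of all OTHER numbers (without N[0]=16): gcd([44, 43, 24, 32]) = 1
The new gcd after any change is gcd(1, new_value).
This can be at most 1.
Since 1 = old gcd 1, the gcd can only stay the same or decrease.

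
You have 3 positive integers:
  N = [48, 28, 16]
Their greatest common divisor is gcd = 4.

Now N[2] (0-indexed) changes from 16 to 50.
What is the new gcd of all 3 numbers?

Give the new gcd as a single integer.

Answer: 2

Derivation:
Numbers: [48, 28, 16], gcd = 4
Change: index 2, 16 -> 50
gcd of the OTHER numbers (without index 2): gcd([48, 28]) = 4
New gcd = gcd(g_others, new_val) = gcd(4, 50) = 2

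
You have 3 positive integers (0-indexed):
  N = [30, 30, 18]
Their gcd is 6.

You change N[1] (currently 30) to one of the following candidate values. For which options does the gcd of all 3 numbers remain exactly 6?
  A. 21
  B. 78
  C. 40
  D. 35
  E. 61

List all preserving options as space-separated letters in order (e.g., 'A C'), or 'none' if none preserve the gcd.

Old gcd = 6; gcd of others (without N[1]) = 6
New gcd for candidate v: gcd(6, v). Preserves old gcd iff gcd(6, v) = 6.
  Option A: v=21, gcd(6,21)=3 -> changes
  Option B: v=78, gcd(6,78)=6 -> preserves
  Option C: v=40, gcd(6,40)=2 -> changes
  Option D: v=35, gcd(6,35)=1 -> changes
  Option E: v=61, gcd(6,61)=1 -> changes

Answer: B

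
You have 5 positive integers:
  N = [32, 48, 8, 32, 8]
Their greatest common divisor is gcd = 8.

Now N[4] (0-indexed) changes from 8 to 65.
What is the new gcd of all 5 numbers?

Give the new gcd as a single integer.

Answer: 1

Derivation:
Numbers: [32, 48, 8, 32, 8], gcd = 8
Change: index 4, 8 -> 65
gcd of the OTHER numbers (without index 4): gcd([32, 48, 8, 32]) = 8
New gcd = gcd(g_others, new_val) = gcd(8, 65) = 1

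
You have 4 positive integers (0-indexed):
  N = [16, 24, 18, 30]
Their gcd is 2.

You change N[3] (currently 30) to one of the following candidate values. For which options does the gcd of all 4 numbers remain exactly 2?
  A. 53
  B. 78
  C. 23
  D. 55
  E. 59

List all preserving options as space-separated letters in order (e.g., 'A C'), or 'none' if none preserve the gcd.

Answer: B

Derivation:
Old gcd = 2; gcd of others (without N[3]) = 2
New gcd for candidate v: gcd(2, v). Preserves old gcd iff gcd(2, v) = 2.
  Option A: v=53, gcd(2,53)=1 -> changes
  Option B: v=78, gcd(2,78)=2 -> preserves
  Option C: v=23, gcd(2,23)=1 -> changes
  Option D: v=55, gcd(2,55)=1 -> changes
  Option E: v=59, gcd(2,59)=1 -> changes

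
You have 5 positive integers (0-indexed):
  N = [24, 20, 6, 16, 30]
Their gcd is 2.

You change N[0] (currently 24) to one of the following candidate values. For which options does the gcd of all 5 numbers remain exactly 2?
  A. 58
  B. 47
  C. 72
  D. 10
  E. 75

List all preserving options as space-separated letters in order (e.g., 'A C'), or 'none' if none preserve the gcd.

Old gcd = 2; gcd of others (without N[0]) = 2
New gcd for candidate v: gcd(2, v). Preserves old gcd iff gcd(2, v) = 2.
  Option A: v=58, gcd(2,58)=2 -> preserves
  Option B: v=47, gcd(2,47)=1 -> changes
  Option C: v=72, gcd(2,72)=2 -> preserves
  Option D: v=10, gcd(2,10)=2 -> preserves
  Option E: v=75, gcd(2,75)=1 -> changes

Answer: A C D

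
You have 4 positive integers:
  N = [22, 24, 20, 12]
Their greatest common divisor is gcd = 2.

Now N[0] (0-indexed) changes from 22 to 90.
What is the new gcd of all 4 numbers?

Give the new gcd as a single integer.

Answer: 2

Derivation:
Numbers: [22, 24, 20, 12], gcd = 2
Change: index 0, 22 -> 90
gcd of the OTHER numbers (without index 0): gcd([24, 20, 12]) = 4
New gcd = gcd(g_others, new_val) = gcd(4, 90) = 2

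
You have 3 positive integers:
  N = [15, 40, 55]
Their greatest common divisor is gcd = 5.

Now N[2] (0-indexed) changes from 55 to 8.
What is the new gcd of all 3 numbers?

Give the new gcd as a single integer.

Numbers: [15, 40, 55], gcd = 5
Change: index 2, 55 -> 8
gcd of the OTHER numbers (without index 2): gcd([15, 40]) = 5
New gcd = gcd(g_others, new_val) = gcd(5, 8) = 1

Answer: 1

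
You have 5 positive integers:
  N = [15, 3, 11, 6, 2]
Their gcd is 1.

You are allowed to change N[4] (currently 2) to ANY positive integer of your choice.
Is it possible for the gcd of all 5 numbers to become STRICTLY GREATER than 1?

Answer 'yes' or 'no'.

Answer: no

Derivation:
Current gcd = 1
gcd of all OTHER numbers (without N[4]=2): gcd([15, 3, 11, 6]) = 1
The new gcd after any change is gcd(1, new_value).
This can be at most 1.
Since 1 = old gcd 1, the gcd can only stay the same or decrease.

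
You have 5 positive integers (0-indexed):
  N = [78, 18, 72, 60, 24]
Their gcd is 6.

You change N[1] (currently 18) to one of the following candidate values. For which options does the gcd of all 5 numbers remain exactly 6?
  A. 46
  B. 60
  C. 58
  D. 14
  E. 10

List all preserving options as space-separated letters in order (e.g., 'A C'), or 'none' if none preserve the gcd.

Old gcd = 6; gcd of others (without N[1]) = 6
New gcd for candidate v: gcd(6, v). Preserves old gcd iff gcd(6, v) = 6.
  Option A: v=46, gcd(6,46)=2 -> changes
  Option B: v=60, gcd(6,60)=6 -> preserves
  Option C: v=58, gcd(6,58)=2 -> changes
  Option D: v=14, gcd(6,14)=2 -> changes
  Option E: v=10, gcd(6,10)=2 -> changes

Answer: B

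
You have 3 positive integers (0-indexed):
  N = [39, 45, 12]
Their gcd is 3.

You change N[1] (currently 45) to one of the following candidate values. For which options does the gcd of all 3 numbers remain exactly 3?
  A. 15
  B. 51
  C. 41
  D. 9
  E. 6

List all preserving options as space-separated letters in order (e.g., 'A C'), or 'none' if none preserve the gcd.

Answer: A B D E

Derivation:
Old gcd = 3; gcd of others (without N[1]) = 3
New gcd for candidate v: gcd(3, v). Preserves old gcd iff gcd(3, v) = 3.
  Option A: v=15, gcd(3,15)=3 -> preserves
  Option B: v=51, gcd(3,51)=3 -> preserves
  Option C: v=41, gcd(3,41)=1 -> changes
  Option D: v=9, gcd(3,9)=3 -> preserves
  Option E: v=6, gcd(3,6)=3 -> preserves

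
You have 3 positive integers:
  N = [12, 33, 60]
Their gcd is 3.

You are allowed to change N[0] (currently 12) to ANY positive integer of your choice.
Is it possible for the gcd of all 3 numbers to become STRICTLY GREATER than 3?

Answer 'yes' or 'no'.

Answer: no

Derivation:
Current gcd = 3
gcd of all OTHER numbers (without N[0]=12): gcd([33, 60]) = 3
The new gcd after any change is gcd(3, new_value).
This can be at most 3.
Since 3 = old gcd 3, the gcd can only stay the same or decrease.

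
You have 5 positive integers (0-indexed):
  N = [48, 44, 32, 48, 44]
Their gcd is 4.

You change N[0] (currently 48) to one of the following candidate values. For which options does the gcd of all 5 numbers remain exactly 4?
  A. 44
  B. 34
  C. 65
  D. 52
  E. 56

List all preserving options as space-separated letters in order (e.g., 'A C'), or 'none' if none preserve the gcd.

Answer: A D E

Derivation:
Old gcd = 4; gcd of others (without N[0]) = 4
New gcd for candidate v: gcd(4, v). Preserves old gcd iff gcd(4, v) = 4.
  Option A: v=44, gcd(4,44)=4 -> preserves
  Option B: v=34, gcd(4,34)=2 -> changes
  Option C: v=65, gcd(4,65)=1 -> changes
  Option D: v=52, gcd(4,52)=4 -> preserves
  Option E: v=56, gcd(4,56)=4 -> preserves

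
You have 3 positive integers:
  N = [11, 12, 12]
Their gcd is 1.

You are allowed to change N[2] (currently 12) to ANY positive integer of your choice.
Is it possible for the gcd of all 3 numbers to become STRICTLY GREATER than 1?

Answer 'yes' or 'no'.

Answer: no

Derivation:
Current gcd = 1
gcd of all OTHER numbers (without N[2]=12): gcd([11, 12]) = 1
The new gcd after any change is gcd(1, new_value).
This can be at most 1.
Since 1 = old gcd 1, the gcd can only stay the same or decrease.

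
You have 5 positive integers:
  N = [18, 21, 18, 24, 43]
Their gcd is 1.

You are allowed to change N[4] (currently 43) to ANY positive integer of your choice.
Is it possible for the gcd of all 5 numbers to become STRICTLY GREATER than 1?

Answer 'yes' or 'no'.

Current gcd = 1
gcd of all OTHER numbers (without N[4]=43): gcd([18, 21, 18, 24]) = 3
The new gcd after any change is gcd(3, new_value).
This can be at most 3.
Since 3 > old gcd 1, the gcd CAN increase (e.g., set N[4] = 3).

Answer: yes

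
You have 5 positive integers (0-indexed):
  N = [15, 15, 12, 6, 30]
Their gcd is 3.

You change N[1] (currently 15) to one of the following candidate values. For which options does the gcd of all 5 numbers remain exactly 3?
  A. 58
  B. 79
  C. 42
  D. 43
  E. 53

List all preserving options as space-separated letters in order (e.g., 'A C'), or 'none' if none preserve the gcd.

Old gcd = 3; gcd of others (without N[1]) = 3
New gcd for candidate v: gcd(3, v). Preserves old gcd iff gcd(3, v) = 3.
  Option A: v=58, gcd(3,58)=1 -> changes
  Option B: v=79, gcd(3,79)=1 -> changes
  Option C: v=42, gcd(3,42)=3 -> preserves
  Option D: v=43, gcd(3,43)=1 -> changes
  Option E: v=53, gcd(3,53)=1 -> changes

Answer: C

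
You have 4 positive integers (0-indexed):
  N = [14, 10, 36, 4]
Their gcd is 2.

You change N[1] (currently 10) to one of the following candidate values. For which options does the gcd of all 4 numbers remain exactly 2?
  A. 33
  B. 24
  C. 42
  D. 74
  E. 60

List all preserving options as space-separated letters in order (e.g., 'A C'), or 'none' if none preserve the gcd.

Old gcd = 2; gcd of others (without N[1]) = 2
New gcd for candidate v: gcd(2, v). Preserves old gcd iff gcd(2, v) = 2.
  Option A: v=33, gcd(2,33)=1 -> changes
  Option B: v=24, gcd(2,24)=2 -> preserves
  Option C: v=42, gcd(2,42)=2 -> preserves
  Option D: v=74, gcd(2,74)=2 -> preserves
  Option E: v=60, gcd(2,60)=2 -> preserves

Answer: B C D E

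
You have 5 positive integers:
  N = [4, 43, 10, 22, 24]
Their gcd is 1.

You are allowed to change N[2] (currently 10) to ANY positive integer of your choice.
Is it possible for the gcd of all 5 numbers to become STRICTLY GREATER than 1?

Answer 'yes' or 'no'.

Current gcd = 1
gcd of all OTHER numbers (without N[2]=10): gcd([4, 43, 22, 24]) = 1
The new gcd after any change is gcd(1, new_value).
This can be at most 1.
Since 1 = old gcd 1, the gcd can only stay the same or decrease.

Answer: no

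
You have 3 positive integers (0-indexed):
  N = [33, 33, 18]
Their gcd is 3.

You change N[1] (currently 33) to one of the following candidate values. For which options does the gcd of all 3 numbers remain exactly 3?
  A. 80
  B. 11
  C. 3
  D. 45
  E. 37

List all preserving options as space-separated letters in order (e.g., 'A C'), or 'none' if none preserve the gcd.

Answer: C D

Derivation:
Old gcd = 3; gcd of others (without N[1]) = 3
New gcd for candidate v: gcd(3, v). Preserves old gcd iff gcd(3, v) = 3.
  Option A: v=80, gcd(3,80)=1 -> changes
  Option B: v=11, gcd(3,11)=1 -> changes
  Option C: v=3, gcd(3,3)=3 -> preserves
  Option D: v=45, gcd(3,45)=3 -> preserves
  Option E: v=37, gcd(3,37)=1 -> changes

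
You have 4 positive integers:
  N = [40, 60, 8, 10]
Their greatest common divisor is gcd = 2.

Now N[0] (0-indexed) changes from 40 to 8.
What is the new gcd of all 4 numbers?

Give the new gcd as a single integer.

Numbers: [40, 60, 8, 10], gcd = 2
Change: index 0, 40 -> 8
gcd of the OTHER numbers (without index 0): gcd([60, 8, 10]) = 2
New gcd = gcd(g_others, new_val) = gcd(2, 8) = 2

Answer: 2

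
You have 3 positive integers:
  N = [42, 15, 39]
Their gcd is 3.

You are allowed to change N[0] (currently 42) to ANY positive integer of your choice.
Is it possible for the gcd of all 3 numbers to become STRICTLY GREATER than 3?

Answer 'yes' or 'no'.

Answer: no

Derivation:
Current gcd = 3
gcd of all OTHER numbers (without N[0]=42): gcd([15, 39]) = 3
The new gcd after any change is gcd(3, new_value).
This can be at most 3.
Since 3 = old gcd 3, the gcd can only stay the same or decrease.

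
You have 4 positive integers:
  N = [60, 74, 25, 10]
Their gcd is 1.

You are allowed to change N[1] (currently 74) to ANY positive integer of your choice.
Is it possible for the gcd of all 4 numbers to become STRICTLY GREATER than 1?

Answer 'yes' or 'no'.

Answer: yes

Derivation:
Current gcd = 1
gcd of all OTHER numbers (without N[1]=74): gcd([60, 25, 10]) = 5
The new gcd after any change is gcd(5, new_value).
This can be at most 5.
Since 5 > old gcd 1, the gcd CAN increase (e.g., set N[1] = 5).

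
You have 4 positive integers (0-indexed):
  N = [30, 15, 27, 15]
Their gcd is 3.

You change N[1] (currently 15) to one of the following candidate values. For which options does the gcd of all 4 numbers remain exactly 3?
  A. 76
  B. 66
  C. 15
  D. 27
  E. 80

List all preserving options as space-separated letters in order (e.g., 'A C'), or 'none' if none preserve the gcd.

Old gcd = 3; gcd of others (without N[1]) = 3
New gcd for candidate v: gcd(3, v). Preserves old gcd iff gcd(3, v) = 3.
  Option A: v=76, gcd(3,76)=1 -> changes
  Option B: v=66, gcd(3,66)=3 -> preserves
  Option C: v=15, gcd(3,15)=3 -> preserves
  Option D: v=27, gcd(3,27)=3 -> preserves
  Option E: v=80, gcd(3,80)=1 -> changes

Answer: B C D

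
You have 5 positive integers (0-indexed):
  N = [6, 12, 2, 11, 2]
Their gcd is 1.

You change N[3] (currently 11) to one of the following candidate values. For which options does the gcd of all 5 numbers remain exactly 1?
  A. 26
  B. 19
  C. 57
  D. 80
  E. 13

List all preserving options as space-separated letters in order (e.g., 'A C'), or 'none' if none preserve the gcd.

Answer: B C E

Derivation:
Old gcd = 1; gcd of others (without N[3]) = 2
New gcd for candidate v: gcd(2, v). Preserves old gcd iff gcd(2, v) = 1.
  Option A: v=26, gcd(2,26)=2 -> changes
  Option B: v=19, gcd(2,19)=1 -> preserves
  Option C: v=57, gcd(2,57)=1 -> preserves
  Option D: v=80, gcd(2,80)=2 -> changes
  Option E: v=13, gcd(2,13)=1 -> preserves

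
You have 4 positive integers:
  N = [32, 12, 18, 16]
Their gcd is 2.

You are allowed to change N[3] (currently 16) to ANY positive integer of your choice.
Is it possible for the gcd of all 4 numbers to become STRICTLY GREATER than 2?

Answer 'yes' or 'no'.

Current gcd = 2
gcd of all OTHER numbers (without N[3]=16): gcd([32, 12, 18]) = 2
The new gcd after any change is gcd(2, new_value).
This can be at most 2.
Since 2 = old gcd 2, the gcd can only stay the same or decrease.

Answer: no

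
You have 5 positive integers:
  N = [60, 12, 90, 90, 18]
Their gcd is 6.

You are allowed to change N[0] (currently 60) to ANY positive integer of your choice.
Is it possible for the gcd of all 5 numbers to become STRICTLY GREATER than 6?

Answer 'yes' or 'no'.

Current gcd = 6
gcd of all OTHER numbers (without N[0]=60): gcd([12, 90, 90, 18]) = 6
The new gcd after any change is gcd(6, new_value).
This can be at most 6.
Since 6 = old gcd 6, the gcd can only stay the same or decrease.

Answer: no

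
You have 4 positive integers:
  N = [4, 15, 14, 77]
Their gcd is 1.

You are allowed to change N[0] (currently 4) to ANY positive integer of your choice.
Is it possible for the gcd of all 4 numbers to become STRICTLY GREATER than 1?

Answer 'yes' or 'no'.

Answer: no

Derivation:
Current gcd = 1
gcd of all OTHER numbers (without N[0]=4): gcd([15, 14, 77]) = 1
The new gcd after any change is gcd(1, new_value).
This can be at most 1.
Since 1 = old gcd 1, the gcd can only stay the same or decrease.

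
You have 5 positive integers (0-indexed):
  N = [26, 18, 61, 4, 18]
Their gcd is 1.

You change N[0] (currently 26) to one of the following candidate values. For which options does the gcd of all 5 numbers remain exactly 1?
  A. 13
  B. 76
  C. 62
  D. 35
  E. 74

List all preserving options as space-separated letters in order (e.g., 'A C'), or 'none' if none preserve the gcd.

Old gcd = 1; gcd of others (without N[0]) = 1
New gcd for candidate v: gcd(1, v). Preserves old gcd iff gcd(1, v) = 1.
  Option A: v=13, gcd(1,13)=1 -> preserves
  Option B: v=76, gcd(1,76)=1 -> preserves
  Option C: v=62, gcd(1,62)=1 -> preserves
  Option D: v=35, gcd(1,35)=1 -> preserves
  Option E: v=74, gcd(1,74)=1 -> preserves

Answer: A B C D E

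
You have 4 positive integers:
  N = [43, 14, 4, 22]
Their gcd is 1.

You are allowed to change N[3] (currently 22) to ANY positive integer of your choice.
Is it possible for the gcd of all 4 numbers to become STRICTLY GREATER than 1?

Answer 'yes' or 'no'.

Current gcd = 1
gcd of all OTHER numbers (without N[3]=22): gcd([43, 14, 4]) = 1
The new gcd after any change is gcd(1, new_value).
This can be at most 1.
Since 1 = old gcd 1, the gcd can only stay the same or decrease.

Answer: no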